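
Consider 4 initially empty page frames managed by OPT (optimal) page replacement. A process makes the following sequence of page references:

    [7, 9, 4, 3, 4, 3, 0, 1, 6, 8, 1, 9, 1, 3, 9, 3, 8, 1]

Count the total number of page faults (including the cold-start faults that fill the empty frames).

7 → miss, frames {7}
9 → miss, frames {7,9}
4 → miss, frames {7,9,4}
3 → miss, frames {7,9,4,3}
4 → hit
3 → hit
0 → miss, evict 4, frames {7,9,3,0}
1 → miss, evict 0, frames {7,9,3,1}
6 → miss, evict 7, frames {9,3,1,6}
8 → miss, evict 6, frames {9,3,1,8}
1 → hit
9 → hit
1 → hit
3 → hit
9 → hit
3 → hit
8 → hit
1 → hit
Page faults: 8.

8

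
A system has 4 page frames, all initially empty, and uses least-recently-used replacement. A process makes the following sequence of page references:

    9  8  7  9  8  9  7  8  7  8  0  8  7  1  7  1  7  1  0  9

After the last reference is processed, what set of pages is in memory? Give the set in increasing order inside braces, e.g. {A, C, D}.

9: miss, frames {9}
8: miss, frames {9,8}
7: miss, frames {9,8,7}
9: hit
8: hit
9: hit
7: hit
8: hit
7: hit
8: hit
0: miss, frames {9,7,8,0}
8: hit
7: hit
1: miss, evict 9, frames {0,8,7,1}
7: hit
1: hit
7: hit
1: hit
0: hit
9: miss, evict 8, frames {7,1,0,9}

{0, 1, 7, 9}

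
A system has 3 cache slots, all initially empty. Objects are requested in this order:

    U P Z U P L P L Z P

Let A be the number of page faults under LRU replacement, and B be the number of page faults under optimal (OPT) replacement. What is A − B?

Under LRU: F F F . . F . . F . → 5 faults.
Under OPT: F F F . . F . . . . → 4 faults.
A − B = 5 − 4 = 1.

1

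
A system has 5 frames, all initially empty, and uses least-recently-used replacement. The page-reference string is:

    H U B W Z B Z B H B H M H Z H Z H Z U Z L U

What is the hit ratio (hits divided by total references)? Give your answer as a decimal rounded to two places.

0.64

H: fault, frames (H)
U: fault, frames (H U)
B: fault, frames (H U B)
W: fault, frames (H U B W)
Z: fault, frames (H U B W Z)
B: hit
Z: hit
B: hit
H: hit
B: hit
H: hit
M: fault, evict U, frames (W Z B H M)
H: hit
Z: hit
H: hit
Z: hit
H: hit
Z: hit
U: fault, evict W, frames (B M H Z U)
Z: hit
L: fault, evict B, frames (M H U Z L)
U: hit
Hits: 14 of 22 references → 14/22 = 0.6364.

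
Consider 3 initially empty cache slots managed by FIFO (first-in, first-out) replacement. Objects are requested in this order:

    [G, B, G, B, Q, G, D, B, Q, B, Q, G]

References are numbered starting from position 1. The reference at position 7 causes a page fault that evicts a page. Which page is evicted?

G

pos 1: G: miss, frames {G}
pos 2: B: miss, frames {G,B}
pos 3: G: hit
pos 4: B: hit
pos 5: Q: miss, frames {G,B,Q}
pos 6: G: hit
pos 7: D: miss, evict G, frames {B,Q,D}
At position 7, page G is evicted.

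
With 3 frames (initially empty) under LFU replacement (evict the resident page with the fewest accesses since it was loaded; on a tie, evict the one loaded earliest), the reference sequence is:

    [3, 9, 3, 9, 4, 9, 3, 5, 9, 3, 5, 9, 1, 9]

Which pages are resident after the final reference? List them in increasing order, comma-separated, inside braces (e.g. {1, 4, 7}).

3: fault, frames {3}
9: fault, frames {3,9}
3: hit
9: hit
4: fault, frames {3,9,4}
9: hit
3: hit
5: fault, evict 4, frames {3,9,5}
9: hit
3: hit
5: hit
9: hit
1: fault, evict 5, frames {3,9,1}
9: hit

{1, 3, 9}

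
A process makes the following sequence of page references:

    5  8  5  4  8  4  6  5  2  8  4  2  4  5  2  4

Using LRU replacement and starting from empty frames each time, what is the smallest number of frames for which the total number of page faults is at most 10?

3

f=1: 16 faults
f=2: 13 faults
f=3: 9 faults
f=4: 7 faults
f=5: 5 faults
Smallest f with faults ≤ 10 is 3.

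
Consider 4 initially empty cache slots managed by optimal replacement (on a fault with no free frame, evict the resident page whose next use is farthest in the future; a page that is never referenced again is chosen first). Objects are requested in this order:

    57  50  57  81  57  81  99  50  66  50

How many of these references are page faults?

57 -> miss, frames [57]
50 -> miss, frames [57, 50]
57 -> hit
81 -> miss, frames [57, 50, 81]
57 -> hit
81 -> hit
99 -> miss, frames [57, 50, 81, 99]
50 -> hit
66 -> miss, evict 99, frames [57, 50, 81, 66]
50 -> hit
Page faults: 5.

5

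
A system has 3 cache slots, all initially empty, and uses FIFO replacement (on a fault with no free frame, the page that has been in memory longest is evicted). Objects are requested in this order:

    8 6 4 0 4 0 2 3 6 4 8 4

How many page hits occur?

3

8 -> fault, frames [8]
6 -> fault, frames [8, 6]
4 -> fault, frames [8, 6, 4]
0 -> fault, evict 8, frames [6, 4, 0]
4 -> hit
0 -> hit
2 -> fault, evict 6, frames [4, 0, 2]
3 -> fault, evict 4, frames [0, 2, 3]
6 -> fault, evict 0, frames [2, 3, 6]
4 -> fault, evict 2, frames [3, 6, 4]
8 -> fault, evict 3, frames [6, 4, 8]
4 -> hit
Hits: 3.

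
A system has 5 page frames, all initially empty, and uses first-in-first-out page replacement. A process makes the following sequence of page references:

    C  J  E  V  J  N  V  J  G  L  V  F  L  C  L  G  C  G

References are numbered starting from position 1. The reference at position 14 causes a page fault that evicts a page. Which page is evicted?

pos 1: C -> miss, frames (C)
pos 2: J -> miss, frames (C J)
pos 3: E -> miss, frames (C J E)
pos 4: V -> miss, frames (C J E V)
pos 5: J -> hit
pos 6: N -> miss, frames (C J E V N)
pos 7: V -> hit
pos 8: J -> hit
pos 9: G -> miss, evict C, frames (J E V N G)
pos 10: L -> miss, evict J, frames (E V N G L)
pos 11: V -> hit
pos 12: F -> miss, evict E, frames (V N G L F)
pos 13: L -> hit
pos 14: C -> miss, evict V, frames (N G L F C)
At position 14, page V is evicted.

V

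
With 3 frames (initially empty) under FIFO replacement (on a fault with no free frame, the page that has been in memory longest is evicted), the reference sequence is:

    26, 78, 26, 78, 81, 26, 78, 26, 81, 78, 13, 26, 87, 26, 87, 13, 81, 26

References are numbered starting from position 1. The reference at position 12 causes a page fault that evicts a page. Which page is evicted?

pos 1: 26 → miss, frames {26}
pos 2: 78 → miss, frames {26,78}
pos 3: 26 → hit
pos 4: 78 → hit
pos 5: 81 → miss, frames {26,78,81}
pos 6: 26 → hit
pos 7: 78 → hit
pos 8: 26 → hit
pos 9: 81 → hit
pos 10: 78 → hit
pos 11: 13 → miss, evict 26, frames {78,81,13}
pos 12: 26 → miss, evict 78, frames {81,13,26}
At position 12, page 78 is evicted.

78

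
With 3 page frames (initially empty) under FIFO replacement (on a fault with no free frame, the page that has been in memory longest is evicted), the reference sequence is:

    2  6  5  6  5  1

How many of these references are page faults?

2 -> miss, frames [2]
6 -> miss, frames [2, 6]
5 -> miss, frames [2, 6, 5]
6 -> hit
5 -> hit
1 -> miss, evict 2, frames [6, 5, 1]
Page faults: 4.

4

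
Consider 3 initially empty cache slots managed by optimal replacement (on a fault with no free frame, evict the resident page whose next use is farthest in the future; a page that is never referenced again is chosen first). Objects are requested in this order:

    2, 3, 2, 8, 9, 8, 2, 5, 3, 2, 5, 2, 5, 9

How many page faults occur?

2: miss, frames [2]
3: miss, frames [2, 3]
2: hit
8: miss, frames [2, 3, 8]
9: miss, evict 3, frames [2, 8, 9]
8: hit
2: hit
5: miss, evict 8, frames [2, 9, 5]
3: miss, evict 9, frames [2, 5, 3]
2: hit
5: hit
2: hit
5: hit
9: miss, evict 3, frames [2, 5, 9]
Page faults: 7.

7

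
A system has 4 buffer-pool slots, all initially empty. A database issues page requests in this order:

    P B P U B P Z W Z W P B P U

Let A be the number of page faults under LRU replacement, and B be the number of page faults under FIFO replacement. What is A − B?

-2

Under LRU: F F . F . . F F . . . . . F → 6 faults.
Under FIFO: F F . F . . F F . . F F . F → 8 faults.
A − B = 6 − 8 = -2.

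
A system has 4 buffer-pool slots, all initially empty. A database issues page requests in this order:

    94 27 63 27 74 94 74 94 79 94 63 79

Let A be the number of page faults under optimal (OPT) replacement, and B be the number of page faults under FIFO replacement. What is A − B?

-1

Under OPT: F F F . F . . . F . . . → 5 faults.
Under FIFO: F F F . F . . . F F . . → 6 faults.
A − B = 5 − 6 = -1.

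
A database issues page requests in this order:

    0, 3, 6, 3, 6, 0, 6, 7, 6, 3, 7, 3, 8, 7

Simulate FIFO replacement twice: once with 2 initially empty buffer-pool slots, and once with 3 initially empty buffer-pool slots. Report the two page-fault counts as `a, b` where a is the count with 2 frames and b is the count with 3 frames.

9, 5

2 frames: F F F . . F . F F F F . F . → 9 faults.
3 frames: F F F . . . . F . . . . F . → 5 faults.
5 < 9: adding a frame reduced faults, as is typical.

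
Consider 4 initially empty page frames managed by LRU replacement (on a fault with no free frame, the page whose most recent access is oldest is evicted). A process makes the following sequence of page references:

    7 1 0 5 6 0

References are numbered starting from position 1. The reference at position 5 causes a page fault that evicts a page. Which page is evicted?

pos 1: 7 → fault, frames {7}
pos 2: 1 → fault, frames {7,1}
pos 3: 0 → fault, frames {7,1,0}
pos 4: 5 → fault, frames {7,1,0,5}
pos 5: 6 → fault, evict 7, frames {1,0,5,6}
At position 5, page 7 is evicted.

7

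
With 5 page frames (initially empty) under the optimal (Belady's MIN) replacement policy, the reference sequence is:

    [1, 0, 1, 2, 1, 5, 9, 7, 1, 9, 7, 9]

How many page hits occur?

1 → miss, frames (1)
0 → miss, frames (1 0)
1 → hit
2 → miss, frames (1 0 2)
1 → hit
5 → miss, frames (1 0 2 5)
9 → miss, frames (1 0 2 5 9)
7 → miss, evict 5, frames (1 0 2 9 7)
1 → hit
9 → hit
7 → hit
9 → hit
Hits: 6.

6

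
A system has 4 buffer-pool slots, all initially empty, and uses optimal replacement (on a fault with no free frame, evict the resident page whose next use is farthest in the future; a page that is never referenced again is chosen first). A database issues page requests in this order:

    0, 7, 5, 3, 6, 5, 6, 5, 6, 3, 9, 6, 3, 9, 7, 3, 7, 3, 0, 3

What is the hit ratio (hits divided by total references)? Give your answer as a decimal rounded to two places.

0.65

0 -> miss, frames [0]
7 -> miss, frames [0, 7]
5 -> miss, frames [0, 7, 5]
3 -> miss, frames [0, 7, 5, 3]
6 -> miss, evict 0, frames [7, 5, 3, 6]
5 -> hit
6 -> hit
5 -> hit
6 -> hit
3 -> hit
9 -> miss, evict 5, frames [7, 3, 6, 9]
6 -> hit
3 -> hit
9 -> hit
7 -> hit
3 -> hit
7 -> hit
3 -> hit
0 -> miss, evict 9, frames [7, 3, 6, 0]
3 -> hit
Hits: 13 of 20 references → 13/20 = 0.6500.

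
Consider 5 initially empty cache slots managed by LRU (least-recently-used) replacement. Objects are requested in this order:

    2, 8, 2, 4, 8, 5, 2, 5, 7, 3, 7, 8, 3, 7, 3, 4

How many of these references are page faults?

2: miss, frames (2)
8: miss, frames (2 8)
2: hit
4: miss, frames (8 2 4)
8: hit
5: miss, frames (2 4 8 5)
2: hit
5: hit
7: miss, frames (4 8 2 5 7)
3: miss, evict 4, frames (8 2 5 7 3)
7: hit
8: hit
3: hit
7: hit
3: hit
4: miss, evict 2, frames (5 8 7 3 4)
Page faults: 7.

7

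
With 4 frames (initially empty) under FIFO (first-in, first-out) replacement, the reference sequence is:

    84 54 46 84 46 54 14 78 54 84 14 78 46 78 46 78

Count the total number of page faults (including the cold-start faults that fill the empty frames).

6

84: miss, frames {84}
54: miss, frames {84,54}
46: miss, frames {84,54,46}
84: hit
46: hit
54: hit
14: miss, frames {84,54,46,14}
78: miss, evict 84, frames {54,46,14,78}
54: hit
84: miss, evict 54, frames {46,14,78,84}
14: hit
78: hit
46: hit
78: hit
46: hit
78: hit
Page faults: 6.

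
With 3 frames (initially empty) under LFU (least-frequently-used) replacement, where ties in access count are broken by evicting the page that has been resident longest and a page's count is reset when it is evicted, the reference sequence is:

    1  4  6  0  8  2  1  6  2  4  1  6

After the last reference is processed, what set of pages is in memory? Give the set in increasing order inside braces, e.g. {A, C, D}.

1: miss, frames {1}
4: miss, frames {1,4}
6: miss, frames {1,4,6}
0: miss, evict 1, frames {4,6,0}
8: miss, evict 4, frames {6,0,8}
2: miss, evict 6, frames {0,8,2}
1: miss, evict 0, frames {8,2,1}
6: miss, evict 8, frames {2,1,6}
2: hit
4: miss, evict 1, frames {2,6,4}
1: miss, evict 6, frames {2,4,1}
6: miss, evict 4, frames {2,1,6}

{1, 2, 6}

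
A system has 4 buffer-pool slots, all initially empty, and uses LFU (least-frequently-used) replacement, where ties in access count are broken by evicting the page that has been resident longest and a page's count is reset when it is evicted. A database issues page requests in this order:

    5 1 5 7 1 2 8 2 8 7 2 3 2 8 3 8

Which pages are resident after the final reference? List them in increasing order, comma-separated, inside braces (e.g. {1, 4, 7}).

{1, 2, 3, 8}

5 -> miss, frames (5)
1 -> miss, frames (5 1)
5 -> hit
7 -> miss, frames (5 1 7)
1 -> hit
2 -> miss, frames (5 1 7 2)
8 -> miss, evict 7, frames (5 1 2 8)
2 -> hit
8 -> hit
7 -> miss, evict 5, frames (1 2 8 7)
2 -> hit
3 -> miss, evict 7, frames (1 2 8 3)
2 -> hit
8 -> hit
3 -> hit
8 -> hit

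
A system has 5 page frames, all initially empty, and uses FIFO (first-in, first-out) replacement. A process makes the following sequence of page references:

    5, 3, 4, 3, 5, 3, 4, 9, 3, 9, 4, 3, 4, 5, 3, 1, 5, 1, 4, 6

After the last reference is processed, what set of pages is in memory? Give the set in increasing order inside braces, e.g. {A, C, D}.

5 → fault, frames [5]
3 → fault, frames [5, 3]
4 → fault, frames [5, 3, 4]
3 → hit
5 → hit
3 → hit
4 → hit
9 → fault, frames [5, 3, 4, 9]
3 → hit
9 → hit
4 → hit
3 → hit
4 → hit
5 → hit
3 → hit
1 → fault, frames [5, 3, 4, 9, 1]
5 → hit
1 → hit
4 → hit
6 → fault, evict 5, frames [3, 4, 9, 1, 6]

{1, 3, 4, 6, 9}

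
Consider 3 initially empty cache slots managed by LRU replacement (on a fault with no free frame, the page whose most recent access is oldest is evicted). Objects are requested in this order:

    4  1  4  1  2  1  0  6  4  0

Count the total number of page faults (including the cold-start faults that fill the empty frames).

4 -> fault, frames [4]
1 -> fault, frames [4, 1]
4 -> hit
1 -> hit
2 -> fault, frames [4, 1, 2]
1 -> hit
0 -> fault, evict 4, frames [2, 1, 0]
6 -> fault, evict 2, frames [1, 0, 6]
4 -> fault, evict 1, frames [0, 6, 4]
0 -> hit
Page faults: 6.

6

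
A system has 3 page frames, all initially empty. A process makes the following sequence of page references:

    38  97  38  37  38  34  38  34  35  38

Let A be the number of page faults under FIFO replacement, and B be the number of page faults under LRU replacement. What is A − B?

Under FIFO: F F . F . F F . F . → 6 faults.
Under LRU: F F . F . F . . F . → 5 faults.
A − B = 6 − 5 = 1.

1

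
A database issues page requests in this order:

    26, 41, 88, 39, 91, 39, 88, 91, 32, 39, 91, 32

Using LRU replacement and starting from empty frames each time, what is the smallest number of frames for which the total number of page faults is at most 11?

2

f=1: 12 faults
f=2: 11 faults
f=3: 7 faults
f=4: 6 faults
f=5: 6 faults
f=6: 6 faults
Smallest f with faults ≤ 11 is 2.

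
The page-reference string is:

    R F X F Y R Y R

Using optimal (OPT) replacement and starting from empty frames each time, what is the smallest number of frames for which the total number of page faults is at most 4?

3

f=1: 8 faults
f=2: 5 faults
f=3: 4 faults
f=4: 4 faults
Smallest f with faults ≤ 4 is 3.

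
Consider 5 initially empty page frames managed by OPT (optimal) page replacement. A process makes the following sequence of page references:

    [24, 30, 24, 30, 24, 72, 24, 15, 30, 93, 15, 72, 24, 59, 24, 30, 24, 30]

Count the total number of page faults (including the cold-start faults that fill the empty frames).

6

24 -> miss, frames (24)
30 -> miss, frames (24 30)
24 -> hit
30 -> hit
24 -> hit
72 -> miss, frames (24 30 72)
24 -> hit
15 -> miss, frames (24 30 72 15)
30 -> hit
93 -> miss, frames (24 30 72 15 93)
15 -> hit
72 -> hit
24 -> hit
59 -> miss, evict 93, frames (24 30 72 15 59)
24 -> hit
30 -> hit
24 -> hit
30 -> hit
Page faults: 6.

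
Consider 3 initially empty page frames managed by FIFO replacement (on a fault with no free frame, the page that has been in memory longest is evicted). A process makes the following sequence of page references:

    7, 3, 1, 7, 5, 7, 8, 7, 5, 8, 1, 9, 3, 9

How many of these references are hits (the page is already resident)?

5

7: miss, frames (7)
3: miss, frames (7 3)
1: miss, frames (7 3 1)
7: hit
5: miss, evict 7, frames (3 1 5)
7: miss, evict 3, frames (1 5 7)
8: miss, evict 1, frames (5 7 8)
7: hit
5: hit
8: hit
1: miss, evict 5, frames (7 8 1)
9: miss, evict 7, frames (8 1 9)
3: miss, evict 8, frames (1 9 3)
9: hit
Hits: 5.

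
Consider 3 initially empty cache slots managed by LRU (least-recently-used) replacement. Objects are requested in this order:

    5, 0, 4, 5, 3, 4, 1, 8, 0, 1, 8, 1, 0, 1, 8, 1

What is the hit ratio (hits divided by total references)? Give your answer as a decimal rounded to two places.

5: fault, frames {5}
0: fault, frames {5,0}
4: fault, frames {5,0,4}
5: hit
3: fault, evict 0, frames {4,5,3}
4: hit
1: fault, evict 5, frames {3,4,1}
8: fault, evict 3, frames {4,1,8}
0: fault, evict 4, frames {1,8,0}
1: hit
8: hit
1: hit
0: hit
1: hit
8: hit
1: hit
Hits: 9 of 16 references → 9/16 = 0.5625.

0.56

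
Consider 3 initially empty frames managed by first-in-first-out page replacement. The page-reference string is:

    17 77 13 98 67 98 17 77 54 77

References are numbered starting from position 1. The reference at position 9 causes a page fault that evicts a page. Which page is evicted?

67

pos 1: 17 → miss, frames (17)
pos 2: 77 → miss, frames (17 77)
pos 3: 13 → miss, frames (17 77 13)
pos 4: 98 → miss, evict 17, frames (77 13 98)
pos 5: 67 → miss, evict 77, frames (13 98 67)
pos 6: 98 → hit
pos 7: 17 → miss, evict 13, frames (98 67 17)
pos 8: 77 → miss, evict 98, frames (67 17 77)
pos 9: 54 → miss, evict 67, frames (17 77 54)
At position 9, page 67 is evicted.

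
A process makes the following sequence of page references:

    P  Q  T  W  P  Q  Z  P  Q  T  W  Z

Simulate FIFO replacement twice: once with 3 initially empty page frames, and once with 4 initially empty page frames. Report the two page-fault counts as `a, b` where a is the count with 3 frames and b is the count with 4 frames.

9, 10

3 frames: F F F F F F F . . F F . → 9 faults.
4 frames: F F F F . . F F F F F F → 10 faults.
10 > 9: adding a frame increased faults — Belady's anomaly.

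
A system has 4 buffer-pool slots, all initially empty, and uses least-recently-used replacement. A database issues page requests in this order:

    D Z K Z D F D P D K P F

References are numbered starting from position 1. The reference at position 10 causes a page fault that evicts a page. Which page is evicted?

pos 1: D: fault, frames [D]
pos 2: Z: fault, frames [D, Z]
pos 3: K: fault, frames [D, Z, K]
pos 4: Z: hit
pos 5: D: hit
pos 6: F: fault, frames [K, Z, D, F]
pos 7: D: hit
pos 8: P: fault, evict K, frames [Z, F, D, P]
pos 9: D: hit
pos 10: K: fault, evict Z, frames [F, P, D, K]
At position 10, page Z is evicted.

Z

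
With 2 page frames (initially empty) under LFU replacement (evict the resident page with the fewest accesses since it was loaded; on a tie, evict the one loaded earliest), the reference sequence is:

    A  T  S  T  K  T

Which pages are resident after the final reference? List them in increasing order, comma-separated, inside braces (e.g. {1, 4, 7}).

A → miss, frames {A}
T → miss, frames {A,T}
S → miss, evict A, frames {T,S}
T → hit
K → miss, evict S, frames {T,K}
T → hit

{K, T}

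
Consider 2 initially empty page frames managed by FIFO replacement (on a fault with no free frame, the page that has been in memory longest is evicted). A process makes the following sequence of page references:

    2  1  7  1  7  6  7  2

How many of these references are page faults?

5

2: miss, frames {2}
1: miss, frames {2,1}
7: miss, evict 2, frames {1,7}
1: hit
7: hit
6: miss, evict 1, frames {7,6}
7: hit
2: miss, evict 7, frames {6,2}
Page faults: 5.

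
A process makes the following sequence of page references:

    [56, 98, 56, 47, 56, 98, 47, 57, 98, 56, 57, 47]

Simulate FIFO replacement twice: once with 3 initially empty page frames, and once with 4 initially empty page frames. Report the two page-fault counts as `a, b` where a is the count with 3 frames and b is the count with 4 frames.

3 frames: F F . F . . . F . F . . → 5 faults.
4 frames: F F . F . . . F . . . . → 4 faults.
4 < 5: adding a frame reduced faults, as is typical.

5, 4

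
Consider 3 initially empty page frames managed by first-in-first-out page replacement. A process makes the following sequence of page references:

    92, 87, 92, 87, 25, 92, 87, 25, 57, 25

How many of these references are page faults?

4

92 -> miss, frames [92]
87 -> miss, frames [92, 87]
92 -> hit
87 -> hit
25 -> miss, frames [92, 87, 25]
92 -> hit
87 -> hit
25 -> hit
57 -> miss, evict 92, frames [87, 25, 57]
25 -> hit
Page faults: 4.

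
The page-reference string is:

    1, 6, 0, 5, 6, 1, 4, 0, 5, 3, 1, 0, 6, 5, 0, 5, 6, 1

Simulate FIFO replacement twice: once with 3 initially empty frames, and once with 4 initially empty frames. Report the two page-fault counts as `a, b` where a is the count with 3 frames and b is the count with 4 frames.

3 frames: F F F F . F F F F F F F F F . . . F → 14 faults.
4 frames: F F F F . . F . . F F F F F . . . . → 10 faults.
10 < 14: adding a frame reduced faults, as is typical.

14, 10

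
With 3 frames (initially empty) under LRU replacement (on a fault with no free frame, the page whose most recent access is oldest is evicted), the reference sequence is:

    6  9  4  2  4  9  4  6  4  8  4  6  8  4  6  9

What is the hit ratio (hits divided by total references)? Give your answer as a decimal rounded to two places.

0.56

6 -> miss, frames [6]
9 -> miss, frames [6, 9]
4 -> miss, frames [6, 9, 4]
2 -> miss, evict 6, frames [9, 4, 2]
4 -> hit
9 -> hit
4 -> hit
6 -> miss, evict 2, frames [9, 4, 6]
4 -> hit
8 -> miss, evict 9, frames [6, 4, 8]
4 -> hit
6 -> hit
8 -> hit
4 -> hit
6 -> hit
9 -> miss, evict 8, frames [4, 6, 9]
Hits: 9 of 16 references → 9/16 = 0.5625.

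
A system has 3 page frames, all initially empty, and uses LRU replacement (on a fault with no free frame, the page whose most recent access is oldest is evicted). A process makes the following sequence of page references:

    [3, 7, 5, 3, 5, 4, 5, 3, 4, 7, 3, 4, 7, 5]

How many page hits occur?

3: miss, frames [3]
7: miss, frames [3, 7]
5: miss, frames [3, 7, 5]
3: hit
5: hit
4: miss, evict 7, frames [3, 5, 4]
5: hit
3: hit
4: hit
7: miss, evict 5, frames [3, 4, 7]
3: hit
4: hit
7: hit
5: miss, evict 3, frames [4, 7, 5]
Hits: 8.

8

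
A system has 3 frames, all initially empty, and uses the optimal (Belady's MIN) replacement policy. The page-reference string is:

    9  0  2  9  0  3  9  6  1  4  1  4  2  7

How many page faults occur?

8

9 -> fault, frames {9}
0 -> fault, frames {9,0}
2 -> fault, frames {9,0,2}
9 -> hit
0 -> hit
3 -> fault, evict 0, frames {9,2,3}
9 -> hit
6 -> fault, evict 3, frames {9,2,6}
1 -> fault, evict 6, frames {9,2,1}
4 -> fault, evict 9, frames {2,1,4}
1 -> hit
4 -> hit
2 -> hit
7 -> fault, evict 4, frames {2,1,7}
Page faults: 8.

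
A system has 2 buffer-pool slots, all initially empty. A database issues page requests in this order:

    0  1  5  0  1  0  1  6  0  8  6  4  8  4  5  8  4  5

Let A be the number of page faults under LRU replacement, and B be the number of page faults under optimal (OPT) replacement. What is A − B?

Under LRU: F F F F F . . F F F F F F . F F F F → 15 faults.
Under OPT: F F F . F . . F . F . F . . F . F . → 9 faults.
A − B = 15 − 9 = 6.

6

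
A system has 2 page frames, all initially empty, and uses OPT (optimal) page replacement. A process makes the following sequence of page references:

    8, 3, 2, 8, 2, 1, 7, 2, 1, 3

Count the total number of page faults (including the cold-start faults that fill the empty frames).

8 → miss, frames [8]
3 → miss, frames [8, 3]
2 → miss, evict 3, frames [8, 2]
8 → hit
2 → hit
1 → miss, evict 8, frames [2, 1]
7 → miss, evict 1, frames [2, 7]
2 → hit
1 → miss, evict 7, frames [2, 1]
3 → miss, evict 1, frames [2, 3]
Page faults: 7.

7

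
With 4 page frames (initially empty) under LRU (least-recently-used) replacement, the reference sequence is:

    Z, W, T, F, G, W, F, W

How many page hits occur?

Z -> fault, frames (Z)
W -> fault, frames (Z W)
T -> fault, frames (Z W T)
F -> fault, frames (Z W T F)
G -> fault, evict Z, frames (W T F G)
W -> hit
F -> hit
W -> hit
Hits: 3.

3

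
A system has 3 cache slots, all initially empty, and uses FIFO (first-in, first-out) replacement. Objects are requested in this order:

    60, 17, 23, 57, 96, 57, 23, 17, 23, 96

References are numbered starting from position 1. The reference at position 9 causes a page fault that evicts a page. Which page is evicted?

57

pos 1: 60 → fault, frames (60)
pos 2: 17 → fault, frames (60 17)
pos 3: 23 → fault, frames (60 17 23)
pos 4: 57 → fault, evict 60, frames (17 23 57)
pos 5: 96 → fault, evict 17, frames (23 57 96)
pos 6: 57 → hit
pos 7: 23 → hit
pos 8: 17 → fault, evict 23, frames (57 96 17)
pos 9: 23 → fault, evict 57, frames (96 17 23)
At position 9, page 57 is evicted.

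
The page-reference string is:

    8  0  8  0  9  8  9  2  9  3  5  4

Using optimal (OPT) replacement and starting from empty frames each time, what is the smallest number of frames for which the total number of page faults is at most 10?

f=1: 12 faults
f=2: 7 faults
f=3: 7 faults
f=4: 7 faults
f=5: 7 faults
f=6: 7 faults
f=7: 7 faults
Smallest f with faults ≤ 10 is 2.

2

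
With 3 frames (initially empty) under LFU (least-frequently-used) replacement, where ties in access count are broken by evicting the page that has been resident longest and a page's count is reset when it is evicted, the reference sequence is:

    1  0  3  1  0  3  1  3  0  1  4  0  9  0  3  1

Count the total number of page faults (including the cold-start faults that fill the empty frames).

7

1 -> fault, frames (1)
0 -> fault, frames (1 0)
3 -> fault, frames (1 0 3)
1 -> hit
0 -> hit
3 -> hit
1 -> hit
3 -> hit
0 -> hit
1 -> hit
4 -> fault, evict 0, frames (1 3 4)
0 -> fault, evict 4, frames (1 3 0)
9 -> fault, evict 0, frames (1 3 9)
0 -> fault, evict 9, frames (1 3 0)
3 -> hit
1 -> hit
Page faults: 7.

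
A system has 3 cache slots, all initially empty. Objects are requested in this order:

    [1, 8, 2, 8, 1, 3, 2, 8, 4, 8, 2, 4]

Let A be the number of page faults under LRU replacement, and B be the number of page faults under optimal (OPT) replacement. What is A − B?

Under LRU: F F F . . F F F F . . . → 7 faults.
Under OPT: F F F . . F . . F . . . → 5 faults.
A − B = 7 − 5 = 2.

2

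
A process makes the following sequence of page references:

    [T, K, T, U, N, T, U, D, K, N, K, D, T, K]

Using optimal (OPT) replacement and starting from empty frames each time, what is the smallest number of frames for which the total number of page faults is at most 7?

3

f=1: 14 faults
f=2: 9 faults
f=3: 7 faults
f=4: 5 faults
f=5: 5 faults
Smallest f with faults ≤ 7 is 3.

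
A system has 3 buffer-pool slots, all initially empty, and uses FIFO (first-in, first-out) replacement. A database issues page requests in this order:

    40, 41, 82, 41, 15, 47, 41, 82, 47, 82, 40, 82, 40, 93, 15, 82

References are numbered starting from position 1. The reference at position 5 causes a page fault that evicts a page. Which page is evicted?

40

pos 1: 40 → miss, frames [40]
pos 2: 41 → miss, frames [40, 41]
pos 3: 82 → miss, frames [40, 41, 82]
pos 4: 41 → hit
pos 5: 15 → miss, evict 40, frames [41, 82, 15]
At position 5, page 40 is evicted.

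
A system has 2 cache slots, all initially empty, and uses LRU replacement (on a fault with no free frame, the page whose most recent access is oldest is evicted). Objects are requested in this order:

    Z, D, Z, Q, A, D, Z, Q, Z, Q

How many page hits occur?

3

Z → miss, frames (Z)
D → miss, frames (Z D)
Z → hit
Q → miss, evict D, frames (Z Q)
A → miss, evict Z, frames (Q A)
D → miss, evict Q, frames (A D)
Z → miss, evict A, frames (D Z)
Q → miss, evict D, frames (Z Q)
Z → hit
Q → hit
Hits: 3.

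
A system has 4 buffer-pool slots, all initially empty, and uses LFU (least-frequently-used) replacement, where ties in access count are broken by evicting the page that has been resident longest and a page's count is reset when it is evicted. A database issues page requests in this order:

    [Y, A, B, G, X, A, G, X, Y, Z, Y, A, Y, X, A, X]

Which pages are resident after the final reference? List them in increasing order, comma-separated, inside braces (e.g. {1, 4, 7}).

Y → fault, frames (Y)
A → fault, frames (Y A)
B → fault, frames (Y A B)
G → fault, frames (Y A B G)
X → fault, evict Y, frames (A B G X)
A → hit
G → hit
X → hit
Y → fault, evict B, frames (A G X Y)
Z → fault, evict Y, frames (A G X Z)
Y → fault, evict Z, frames (A G X Y)
A → hit
Y → hit
X → hit
A → hit
X → hit

{A, G, X, Y}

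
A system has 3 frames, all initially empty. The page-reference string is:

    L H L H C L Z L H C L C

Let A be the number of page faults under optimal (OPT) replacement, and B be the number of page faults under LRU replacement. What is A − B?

-1

Under OPT: F F . . F . F . . F . . → 5 faults.
Under LRU: F F . . F . F . F F . . → 6 faults.
A − B = 5 − 6 = -1.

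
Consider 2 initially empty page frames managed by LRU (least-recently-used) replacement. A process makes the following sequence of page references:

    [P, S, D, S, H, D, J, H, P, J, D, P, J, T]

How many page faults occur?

13

P: miss, frames [P]
S: miss, frames [P, S]
D: miss, evict P, frames [S, D]
S: hit
H: miss, evict D, frames [S, H]
D: miss, evict S, frames [H, D]
J: miss, evict H, frames [D, J]
H: miss, evict D, frames [J, H]
P: miss, evict J, frames [H, P]
J: miss, evict H, frames [P, J]
D: miss, evict P, frames [J, D]
P: miss, evict J, frames [D, P]
J: miss, evict D, frames [P, J]
T: miss, evict P, frames [J, T]
Page faults: 13.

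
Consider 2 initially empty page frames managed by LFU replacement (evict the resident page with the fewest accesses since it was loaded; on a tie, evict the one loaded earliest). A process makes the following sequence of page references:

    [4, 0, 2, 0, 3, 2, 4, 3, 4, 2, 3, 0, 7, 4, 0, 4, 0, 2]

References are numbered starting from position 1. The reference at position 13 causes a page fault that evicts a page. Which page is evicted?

3

pos 1: 4 → miss, frames (4)
pos 2: 0 → miss, frames (4 0)
pos 3: 2 → miss, evict 4, frames (0 2)
pos 4: 0 → hit
pos 5: 3 → miss, evict 2, frames (0 3)
pos 6: 2 → miss, evict 3, frames (0 2)
pos 7: 4 → miss, evict 2, frames (0 4)
pos 8: 3 → miss, evict 4, frames (0 3)
pos 9: 4 → miss, evict 3, frames (0 4)
pos 10: 2 → miss, evict 4, frames (0 2)
pos 11: 3 → miss, evict 2, frames (0 3)
pos 12: 0 → hit
pos 13: 7 → miss, evict 3, frames (0 7)
At position 13, page 3 is evicted.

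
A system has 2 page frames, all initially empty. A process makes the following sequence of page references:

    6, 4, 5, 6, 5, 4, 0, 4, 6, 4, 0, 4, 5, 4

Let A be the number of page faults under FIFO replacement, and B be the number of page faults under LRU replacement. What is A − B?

2

Under FIFO: F F F F . F F . F F F . F F → 11 faults.
Under LRU: F F F F . F F . F . F . F . → 9 faults.
A − B = 11 − 9 = 2.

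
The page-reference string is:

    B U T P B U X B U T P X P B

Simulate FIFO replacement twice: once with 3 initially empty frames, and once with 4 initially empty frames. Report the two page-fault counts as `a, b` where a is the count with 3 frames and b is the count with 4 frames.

3 frames: F F F F F F F . . F F . . F → 10 faults.
4 frames: F F F F . . F F F F F F . F → 11 faults.
11 > 10: adding a frame increased faults — Belady's anomaly.

10, 11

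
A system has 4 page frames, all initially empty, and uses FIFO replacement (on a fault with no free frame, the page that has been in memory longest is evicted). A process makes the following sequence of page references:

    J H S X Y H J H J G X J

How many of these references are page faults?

9

J -> miss, frames [J]
H -> miss, frames [J, H]
S -> miss, frames [J, H, S]
X -> miss, frames [J, H, S, X]
Y -> miss, evict J, frames [H, S, X, Y]
H -> hit
J -> miss, evict H, frames [S, X, Y, J]
H -> miss, evict S, frames [X, Y, J, H]
J -> hit
G -> miss, evict X, frames [Y, J, H, G]
X -> miss, evict Y, frames [J, H, G, X]
J -> hit
Page faults: 9.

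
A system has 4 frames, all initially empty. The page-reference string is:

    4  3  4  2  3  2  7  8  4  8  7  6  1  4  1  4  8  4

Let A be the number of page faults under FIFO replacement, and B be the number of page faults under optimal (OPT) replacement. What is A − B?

Under FIFO: F F . F . . F F F . . F F . . . . . → 8 faults.
Under OPT: F F . F . . F F . . . F F . . . . . → 7 faults.
A − B = 8 − 7 = 1.

1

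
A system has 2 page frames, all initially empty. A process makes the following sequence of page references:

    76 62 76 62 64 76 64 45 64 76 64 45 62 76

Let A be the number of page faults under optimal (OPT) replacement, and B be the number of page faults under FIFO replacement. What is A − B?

-3

Under OPT: F F . . F . . F . F . F F . → 7 faults.
Under FIFO: F F . . F F . F F F . F F F → 10 faults.
A − B = 7 − 10 = -3.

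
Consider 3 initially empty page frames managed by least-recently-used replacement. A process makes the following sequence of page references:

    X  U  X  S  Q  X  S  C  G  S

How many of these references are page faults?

6

X → fault, frames (X)
U → fault, frames (X U)
X → hit
S → fault, frames (U X S)
Q → fault, evict U, frames (X S Q)
X → hit
S → hit
C → fault, evict Q, frames (X S C)
G → fault, evict X, frames (S C G)
S → hit
Page faults: 6.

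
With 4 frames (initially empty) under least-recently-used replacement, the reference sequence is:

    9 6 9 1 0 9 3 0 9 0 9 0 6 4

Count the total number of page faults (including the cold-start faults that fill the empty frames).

7

9: fault, frames {9}
6: fault, frames {9,6}
9: hit
1: fault, frames {6,9,1}
0: fault, frames {6,9,1,0}
9: hit
3: fault, evict 6, frames {1,0,9,3}
0: hit
9: hit
0: hit
9: hit
0: hit
6: fault, evict 1, frames {3,9,0,6}
4: fault, evict 3, frames {9,0,6,4}
Page faults: 7.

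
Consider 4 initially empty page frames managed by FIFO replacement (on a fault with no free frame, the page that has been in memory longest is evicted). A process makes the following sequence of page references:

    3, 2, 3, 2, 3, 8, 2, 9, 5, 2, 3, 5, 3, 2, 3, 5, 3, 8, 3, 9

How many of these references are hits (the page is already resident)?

11

3 -> fault, frames {3}
2 -> fault, frames {3,2}
3 -> hit
2 -> hit
3 -> hit
8 -> fault, frames {3,2,8}
2 -> hit
9 -> fault, frames {3,2,8,9}
5 -> fault, evict 3, frames {2,8,9,5}
2 -> hit
3 -> fault, evict 2, frames {8,9,5,3}
5 -> hit
3 -> hit
2 -> fault, evict 8, frames {9,5,3,2}
3 -> hit
5 -> hit
3 -> hit
8 -> fault, evict 9, frames {5,3,2,8}
3 -> hit
9 -> fault, evict 5, frames {3,2,8,9}
Hits: 11.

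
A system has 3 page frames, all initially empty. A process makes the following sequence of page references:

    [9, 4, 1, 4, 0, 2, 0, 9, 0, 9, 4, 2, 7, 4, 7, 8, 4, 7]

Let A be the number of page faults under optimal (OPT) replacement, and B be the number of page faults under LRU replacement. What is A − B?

-2

Under OPT: F F F . F F . . . . F . F . . F . . → 8 faults.
Under LRU: F F F . F F . F . . F F F . . F . . → 10 faults.
A − B = 8 − 10 = -2.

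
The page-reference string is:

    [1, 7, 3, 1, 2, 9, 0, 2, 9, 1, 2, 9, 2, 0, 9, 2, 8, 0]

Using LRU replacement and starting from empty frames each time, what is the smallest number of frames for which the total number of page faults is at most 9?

f=1: 18 faults
f=2: 17 faults
f=3: 10 faults
f=4: 7 faults
f=5: 7 faults
f=6: 7 faults
f=7: 7 faults
Smallest f with faults ≤ 9 is 4.

4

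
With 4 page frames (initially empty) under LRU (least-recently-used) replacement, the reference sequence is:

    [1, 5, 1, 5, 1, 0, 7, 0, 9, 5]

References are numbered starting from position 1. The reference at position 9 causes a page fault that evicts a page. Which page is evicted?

pos 1: 1 → fault, frames [1]
pos 2: 5 → fault, frames [1, 5]
pos 3: 1 → hit
pos 4: 5 → hit
pos 5: 1 → hit
pos 6: 0 → fault, frames [5, 1, 0]
pos 7: 7 → fault, frames [5, 1, 0, 7]
pos 8: 0 → hit
pos 9: 9 → fault, evict 5, frames [1, 7, 0, 9]
At position 9, page 5 is evicted.

5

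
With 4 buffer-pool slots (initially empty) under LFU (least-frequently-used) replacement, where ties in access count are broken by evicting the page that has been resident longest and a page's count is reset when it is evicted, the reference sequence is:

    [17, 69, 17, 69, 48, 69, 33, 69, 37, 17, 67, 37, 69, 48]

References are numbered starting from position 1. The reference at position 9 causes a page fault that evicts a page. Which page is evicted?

48

pos 1: 17: miss, frames {17}
pos 2: 69: miss, frames {17,69}
pos 3: 17: hit
pos 4: 69: hit
pos 5: 48: miss, frames {17,69,48}
pos 6: 69: hit
pos 7: 33: miss, frames {17,69,48,33}
pos 8: 69: hit
pos 9: 37: miss, evict 48, frames {17,69,33,37}
At position 9, page 48 is evicted.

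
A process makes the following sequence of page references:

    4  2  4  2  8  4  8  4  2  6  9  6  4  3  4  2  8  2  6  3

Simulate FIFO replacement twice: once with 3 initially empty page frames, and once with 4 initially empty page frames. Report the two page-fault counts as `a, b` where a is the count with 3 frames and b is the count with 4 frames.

11, 10

3 frames: F F . . F . . . . F F . F F . F F . F F → 11 faults.
4 frames: F F . . F . . . . F F . F F . F F . F . → 10 faults.
10 < 11: adding a frame reduced faults, as is typical.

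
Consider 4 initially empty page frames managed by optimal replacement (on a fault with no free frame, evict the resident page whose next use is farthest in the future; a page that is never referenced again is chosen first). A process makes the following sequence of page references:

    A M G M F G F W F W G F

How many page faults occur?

A: miss, frames {A}
M: miss, frames {A,M}
G: miss, frames {A,M,G}
M: hit
F: miss, frames {A,M,G,F}
G: hit
F: hit
W: miss, evict M, frames {A,G,F,W}
F: hit
W: hit
G: hit
F: hit
Page faults: 5.

5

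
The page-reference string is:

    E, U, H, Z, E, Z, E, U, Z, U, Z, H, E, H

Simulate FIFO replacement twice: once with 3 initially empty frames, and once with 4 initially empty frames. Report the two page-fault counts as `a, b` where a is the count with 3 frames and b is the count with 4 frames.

3 frames: F F F F F . . F . . . F . . → 7 faults.
4 frames: F F F F . . . . . . . . . . → 4 faults.
4 < 7: adding a frame reduced faults, as is typical.

7, 4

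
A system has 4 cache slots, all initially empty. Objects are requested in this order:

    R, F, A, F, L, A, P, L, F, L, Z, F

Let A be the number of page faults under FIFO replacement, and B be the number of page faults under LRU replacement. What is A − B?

Under FIFO: F F F . F . F . . . F F → 7 faults.
Under LRU: F F F . F . F . . . F . → 6 faults.
A − B = 7 − 6 = 1.

1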